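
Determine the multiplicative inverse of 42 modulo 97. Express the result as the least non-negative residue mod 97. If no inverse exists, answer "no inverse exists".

gcd(97, 42) by repeated division:
97 = 2×42 + 13
42 = 3×13 + 3
13 = 4×3 + 1
3 = 3×1 + 0
gcd = 1, so the inverse exists. Back-substitute:
1 = 13 − 4·3
1 = −4·42 + 13·13
1 = 13·97 − 30·42
Hence 42⁻¹ ≡ -30 ≡ 67 (mod 97).

67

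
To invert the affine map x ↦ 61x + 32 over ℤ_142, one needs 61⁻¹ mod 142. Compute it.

7

gcd(142, 61) by repeated division:
142 = 2*61 + 20
61 = 3*20 + 1
20 = 20*1 + 0
Since gcd(61, 142) = 1, back-substitute to write 1 as a combination:
1 = 61 − 3·20
1 = −3·142 + 7·61
So 61·7 ≡ 1 (mod 142).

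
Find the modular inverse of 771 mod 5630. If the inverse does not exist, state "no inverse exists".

4301

gcd(5630, 771) by repeated division:
5630 = 7·771 + 233
771 = 3·233 + 72
233 = 3·72 + 17
72 = 4·17 + 4
17 = 4·4 + 1
4 = 4·1 + 0
The gcd is 1. Working backward:
1 = 17 − 4·4
1 = −4·72 + 17·17
1 = 17·233 − 55·72
1 = −55·771 + 182·233
1 = 182·5630 − 1329·771
Thus 771·(-1329) ≡ 1 (mod 5630); reducing, -1329 mod 5630 = 4301.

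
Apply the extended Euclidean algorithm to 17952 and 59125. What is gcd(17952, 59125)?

Apply Euclid's algorithm to 59125 and 17952:
59125 = 3·17952 + 5269
17952 = 3·5269 + 2145
5269 = 2·2145 + 979
2145 = 2·979 + 187
979 = 5·187 + 44
187 = 4·44 + 11
44 = 4·11 + 0
gcd(17952, 59125) = 11.
Express as a combination:
11 = 187 − 4·44
11 = −4·979 + 21·187
11 = 21·2145 − 46·979
11 = −46·5269 + 113·2145
11 = 113·17952 − 385·5269
11 = −385·59125 + 1268·17952
So 11 = (-385)·59125 + (1268)·17952.

11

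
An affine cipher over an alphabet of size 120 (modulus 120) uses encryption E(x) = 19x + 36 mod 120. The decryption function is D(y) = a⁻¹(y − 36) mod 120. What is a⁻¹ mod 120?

19

Run Euclid on (120, 19):
120 = 6*19 + 6
19 = 3*6 + 1
6 = 6*1 + 0
The gcd is 1. Working backward:
1 = 19 − 3·6
1 = −3·120 + 19·19
So 19·19 ≡ 1 (mod 120).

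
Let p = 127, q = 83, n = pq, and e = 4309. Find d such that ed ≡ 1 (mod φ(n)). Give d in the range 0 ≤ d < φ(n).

φ(n) = (p−1)(q−1) = 126·82 = 10332.
Need d with 4309·d ≡ 1 (mod 10332). Apply the extended Euclidean algorithm:
10332 = 2*4309 + 1714
4309 = 2*1714 + 881
1714 = 1*881 + 833
881 = 1*833 + 48
833 = 17*48 + 17
48 = 2*17 + 14
17 = 1*14 + 3
14 = 4*3 + 2
3 = 1*2 + 1
2 = 2*1 + 0
Back-substitute:
1 = 3 − 2
1 = −14 + 5·3
1 = 5·17 − 6·14
1 = −6·48 + 17·17
1 = 17·833 − 295·48
1 = −295·881 + 312·833
1 = 312·1714 − 607·881
1 = −607·4309 + 1526·1714
1 = 1526·10332 − 3659·4309
So 4309·(-3659) ≡ 1 (mod 10332), hence d ≡ -3659 ≡ 6673 (mod 10332).

6673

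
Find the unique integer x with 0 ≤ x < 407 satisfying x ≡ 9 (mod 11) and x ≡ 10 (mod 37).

306

Write x = 9 + 11·k. Then 11·k ≡ 10 − 9 ≡ 1 (mod 37).
Need 11⁻¹ mod 37. Extended Euclid on (37, 11):
37 = 3*11 + 4
11 = 2*4 + 3
4 = 1*3 + 1
3 = 3*1 + 0
Back-substitute:
1 = 4 − 3
1 = −11 + 3·4
1 = 3·37 − 10·11
11⁻¹ ≡ 27 (mod 37), so k ≡ 27·1 ≡ 27 (mod 37).
x = 9 + 11·27 = 306.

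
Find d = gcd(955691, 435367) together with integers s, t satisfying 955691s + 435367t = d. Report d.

Repeated division:
955691 = 2*435367 + 84957
435367 = 5*84957 + 10582
84957 = 8*10582 + 301
10582 = 35*301 + 47
301 = 6*47 + 19
47 = 2*19 + 9
19 = 2*9 + 1
9 = 9*1 + 0
gcd(955691, 435367) = 1.
Back-substituting:
1 = 19 − 2·9
1 = −2·47 + 5·19
1 = 5·301 − 32·47
1 = −32·10582 + 1125·301
1 = 1125·84957 − 9032·10582
1 = −9032·435367 + 46285·84957
1 = 46285·955691 − 101602·435367
So 1 = (46285)·955691 + (-101602)·435367.

1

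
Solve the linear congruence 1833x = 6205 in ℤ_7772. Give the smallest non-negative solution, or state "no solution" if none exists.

1445

First find gcd(1833, 7772):
7772 = 4·1833 + 440
1833 = 4·440 + 73
440 = 6·73 + 2
73 = 36·2 + 1
2 = 2·1 + 0
gcd = 1, so a unique solution mod 7772 exists.
Back-substitute for the Bézout coefficients:
1 = 73 − 36·2
1 = −36·440 + 217·73
1 = 217·1833 − 904·440
1 = −904·7772 + 3833·1833
So 1833·(3833) ≡ 1 (mod 7772), giving 1833⁻¹ ≡ 3833.
x ≡ 1833⁻¹·6205 ≡ 3833·6205 ≡ 1445 (mod 7772).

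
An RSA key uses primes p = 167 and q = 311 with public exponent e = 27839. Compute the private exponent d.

φ(n) = (p−1)(q−1) = 166·310 = 51460.
Need d with 27839·d ≡ 1 (mod 51460). Apply the extended Euclidean algorithm:
51460 = 1*27839 + 23621
27839 = 1*23621 + 4218
23621 = 5*4218 + 2531
4218 = 1*2531 + 1687
2531 = 1*1687 + 844
1687 = 1*844 + 843
844 = 1*843 + 1
843 = 843*1 + 0
Back-substitute:
1 = 844 − 843
1 = −1687 + 2·844
1 = 2·2531 − 3·1687
1 = −3·4218 + 5·2531
1 = 5·23621 − 28·4218
1 = −28·27839 + 33·23621
1 = 33·51460 − 61·27839
So 27839·(-61) ≡ 1 (mod 51460), hence d ≡ -61 ≡ 51399 (mod 51460).

51399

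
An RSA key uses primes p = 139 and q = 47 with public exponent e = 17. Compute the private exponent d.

4481

φ(n) = (p−1)(q−1) = 138·46 = 6348.
Need d with 17·d ≡ 1 (mod 6348). Apply the extended Euclidean algorithm:
6348 = 373·17 + 7
17 = 2·7 + 3
7 = 2·3 + 1
3 = 3·1 + 0
Back-substitute:
1 = 7 − 2·3
1 = −2·17 + 5·7
1 = 5·6348 − 1867·17
So 17·(-1867) ≡ 1 (mod 6348), hence d ≡ -1867 ≡ 4481 (mod 6348).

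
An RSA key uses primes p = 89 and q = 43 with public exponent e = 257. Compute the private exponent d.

1697

φ(n) = (p−1)(q−1) = 88·42 = 3696.
Need d with 257·d ≡ 1 (mod 3696). Apply the extended Euclidean algorithm:
3696 = 14*257 + 98
257 = 2*98 + 61
98 = 1*61 + 37
61 = 1*37 + 24
37 = 1*24 + 13
24 = 1*13 + 11
13 = 1*11 + 2
11 = 5*2 + 1
2 = 2*1 + 0
Back-substitute:
1 = 11 − 5·2
1 = −5·13 + 6·11
1 = 6·24 − 11·13
1 = −11·37 + 17·24
1 = 17·61 − 28·37
1 = −28·98 + 45·61
1 = 45·257 − 118·98
1 = −118·3696 + 1697·257
So 257·1697 ≡ 1 (mod 3696), hence d = 1697.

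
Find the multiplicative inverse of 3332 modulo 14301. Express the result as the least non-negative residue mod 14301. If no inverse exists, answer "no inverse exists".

no inverse exists

Euclidean algorithm on 14301, 3332:
14301 = 4·3332 + 973
3332 = 3·973 + 413
973 = 2·413 + 147
413 = 2·147 + 119
147 = 1·119 + 28
119 = 4·28 + 7
28 = 4·7 + 0
Since gcd = 7 > 1, 3332 is not a unit mod 14301.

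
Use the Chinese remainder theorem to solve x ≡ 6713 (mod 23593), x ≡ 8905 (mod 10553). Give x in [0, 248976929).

Write x = 6713 + 23593·k. Then 23593·k ≡ 8905 − 6713 ≡ 2192 (mod 10553).
Need 23593⁻¹ mod 10553. Extended Euclid on (10553, 2487):
10553 = 4·2487 + 605
2487 = 4·605 + 67
605 = 9·67 + 2
67 = 33·2 + 1
2 = 2·1 + 0
Back-substitute:
1 = 67 − 33·2
1 = −33·605 + 298·67
1 = 298·2487 − 1225·605
1 = −1225·10553 + 5198·2487
23593⁻¹ ≡ 5198 (mod 10553), so k ≡ 5198·2192 ≡ 7329 (mod 10553).
x = 6713 + 23593·7329 = 172919810.

172919810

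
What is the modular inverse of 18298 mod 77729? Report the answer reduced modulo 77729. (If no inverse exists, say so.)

Extended Euclidean algorithm:
77729 = 4*18298 + 4537
18298 = 4*4537 + 150
4537 = 30*150 + 37
150 = 4*37 + 2
37 = 18*2 + 1
2 = 2*1 + 0
The gcd is 1. Working backward:
1 = 37 − 18·2
1 = −18·150 + 73·37
1 = 73·4537 − 2208·150
1 = −2208·18298 + 8905·4537
1 = 8905·77729 − 37828·18298
Thus 18298·(-37828) ≡ 1 (mod 77729); reducing, -37828 mod 77729 = 39901.

39901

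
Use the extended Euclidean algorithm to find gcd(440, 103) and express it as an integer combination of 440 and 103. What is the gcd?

1

Repeated division:
440 = 4×103 + 28
103 = 3×28 + 19
28 = 1×19 + 9
19 = 2×9 + 1
9 = 9×1 + 0
gcd(440, 103) = 1.
Express as a combination:
1 = 19 − 2·9
1 = −2·28 + 3·19
1 = 3·103 − 11·28
1 = −11·440 + 47·103
So 1 = (-11)·440 + (47)·103.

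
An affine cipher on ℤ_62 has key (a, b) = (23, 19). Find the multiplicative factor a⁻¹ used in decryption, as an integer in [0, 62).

27

Run Euclid on (62, 23):
62 = 2*23 + 16
23 = 1*16 + 7
16 = 2*7 + 2
7 = 3*2 + 1
2 = 2*1 + 0
The gcd is 1. Working backward:
1 = 7 − 3·2
1 = −3·16 + 7·7
1 = 7·23 − 10·16
1 = −10·62 + 27·23
So 23·27 ≡ 1 (mod 62).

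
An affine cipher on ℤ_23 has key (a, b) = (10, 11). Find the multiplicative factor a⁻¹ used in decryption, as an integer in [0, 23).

gcd(23, 10) by repeated division:
23 = 2·10 + 3
10 = 3·3 + 1
3 = 3·1 + 0
Since gcd(10, 23) = 1, back-substitute to write 1 as a combination:
1 = 10 − 3·3
1 = −3·23 + 7·10
So 10·7 ≡ 1 (mod 23).

7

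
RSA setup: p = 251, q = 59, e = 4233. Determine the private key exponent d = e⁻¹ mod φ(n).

13397

φ(n) = (p−1)(q−1) = 250·58 = 14500.
Need d with 4233·d ≡ 1 (mod 14500). Apply the extended Euclidean algorithm:
14500 = 3×4233 + 1801
4233 = 2×1801 + 631
1801 = 2×631 + 539
631 = 1×539 + 92
539 = 5×92 + 79
92 = 1×79 + 13
79 = 6×13 + 1
13 = 13×1 + 0
Back-substitute:
1 = 79 − 6·13
1 = −6·92 + 7·79
1 = 7·539 − 41·92
1 = −41·631 + 48·539
1 = 48·1801 − 137·631
1 = −137·4233 + 322·1801
1 = 322·14500 − 1103·4233
So 4233·(-1103) ≡ 1 (mod 14500), hence d ≡ -1103 ≡ 13397 (mod 14500).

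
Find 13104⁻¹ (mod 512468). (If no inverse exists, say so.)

Compute gcd(13104, 512468):
512468 = 39×13104 + 1412
13104 = 9×1412 + 396
1412 = 3×396 + 224
396 = 1×224 + 172
224 = 1×172 + 52
172 = 3×52 + 16
52 = 3×16 + 4
16 = 4×4 + 0
gcd(13104, 512468) = 4 ≠ 1, so 13104 has no multiplicative inverse modulo 512468.

no inverse exists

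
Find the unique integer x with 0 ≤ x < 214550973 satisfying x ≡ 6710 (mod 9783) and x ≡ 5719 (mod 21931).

210302078

Write x = 6710 + 9783·k. Then 9783·k ≡ 5719 − 6710 ≡ 20940 (mod 21931).
Need 9783⁻¹ mod 21931. Extended Euclid on (21931, 9783):
21931 = 2*9783 + 2365
9783 = 4*2365 + 323
2365 = 7*323 + 104
323 = 3*104 + 11
104 = 9*11 + 5
11 = 2*5 + 1
5 = 5*1 + 0
Back-substitute:
1 = 11 − 2·5
1 = −2·104 + 19·11
1 = 19·323 − 59·104
1 = −59·2365 + 432·323
1 = 432·9783 − 1787·2365
1 = −1787·21931 + 4006·9783
9783⁻¹ ≡ 4006 (mod 21931), so k ≡ 4006·20940 ≡ 21496 (mod 21931).
x = 6710 + 9783·21496 = 210302078.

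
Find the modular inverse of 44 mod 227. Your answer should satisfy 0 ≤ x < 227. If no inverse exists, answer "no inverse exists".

Extended Euclidean algorithm:
227 = 5×44 + 7
44 = 6×7 + 2
7 = 3×2 + 1
2 = 2×1 + 0
Since gcd(44, 227) = 1, back-substitute to write 1 as a combination:
1 = 7 − 3·2
1 = −3·44 + 19·7
1 = 19·227 − 98·44
Hence 44⁻¹ ≡ -98 ≡ 129 (mod 227).

129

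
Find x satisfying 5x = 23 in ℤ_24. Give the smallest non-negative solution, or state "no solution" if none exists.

First find gcd(5, 24):
24 = 4*5 + 4
5 = 1*4 + 1
4 = 4*1 + 0
gcd = 1, so a unique solution mod 24 exists.
Back-substitute for the Bézout coefficients:
1 = 5 − 4
1 = −24 + 5·5
So 5·(5) ≡ 1 (mod 24), giving 5⁻¹ ≡ 5.
x ≡ 5⁻¹·23 ≡ 5·23 ≡ 19 (mod 24).

19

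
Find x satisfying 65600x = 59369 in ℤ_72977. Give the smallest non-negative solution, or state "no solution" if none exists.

First find gcd(65600, 72977):
72977 = 1*65600 + 7377
65600 = 8*7377 + 6584
7377 = 1*6584 + 793
6584 = 8*793 + 240
793 = 3*240 + 73
240 = 3*73 + 21
73 = 3*21 + 10
21 = 2*10 + 1
10 = 10*1 + 0
gcd = 1, so a unique solution mod 72977 exists.
Back-substitute for the Bézout coefficients:
1 = 21 − 2·10
1 = −2·73 + 7·21
1 = 7·240 − 23·73
1 = −23·793 + 76·240
1 = 76·6584 − 631·793
1 = −631·7377 + 707·6584
1 = 707·65600 − 6287·7377
1 = −6287·72977 + 6994·65600
So 65600·(6994) ≡ 1 (mod 72977), giving 65600⁻¹ ≡ 6994.
x ≡ 65600⁻¹·59369 ≡ 6994·59369 ≡ 60633 (mod 72977).

60633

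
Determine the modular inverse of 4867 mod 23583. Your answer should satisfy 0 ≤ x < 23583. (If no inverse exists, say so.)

6178

Apply the Euclidean algorithm to 23583 and 4867:
23583 = 4*4867 + 4115
4867 = 1*4115 + 752
4115 = 5*752 + 355
752 = 2*355 + 42
355 = 8*42 + 19
42 = 2*19 + 4
19 = 4*4 + 3
4 = 1*3 + 1
3 = 3*1 + 0
gcd = 1, so the inverse exists. Back-substitute:
1 = 4 − 3
1 = −19 + 5·4
1 = 5·42 − 11·19
1 = −11·355 + 93·42
1 = 93·752 − 197·355
1 = −197·4115 + 1078·752
1 = 1078·4867 − 1275·4115
1 = −1275·23583 + 6178·4867
So 4867·6178 ≡ 1 (mod 23583).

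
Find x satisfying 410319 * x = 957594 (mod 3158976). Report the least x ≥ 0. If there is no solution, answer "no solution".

728966

First find gcd(410319, 3158976):
3158976 = 7×410319 + 286743
410319 = 1×286743 + 123576
286743 = 2×123576 + 39591
123576 = 3×39591 + 4803
39591 = 8×4803 + 1167
4803 = 4×1167 + 135
1167 = 8×135 + 87
135 = 1×87 + 48
87 = 1×48 + 39
48 = 1×39 + 9
39 = 4×9 + 3
9 = 3×3 + 0
gcd = 3 and 3 | 957594, so solutions exist. Divide through by 3: 136773x ≡ 319198 (mod 1052992).
Now find 136773⁻¹ mod 1052992:
1052992 = 7·136773 + 95581
136773 = 1·95581 + 41192
95581 = 2·41192 + 13197
41192 = 3·13197 + 1601
13197 = 8·1601 + 389
1601 = 4·389 + 45
389 = 8·45 + 29
45 = 1·29 + 16
29 = 1·16 + 13
16 = 1·13 + 3
13 = 4·3 + 1
3 = 3·1 + 0
Back-substitute:
1 = 13 − 4·3
1 = −4·16 + 5·13
1 = 5·29 − 9·16
1 = −9·45 + 14·29
1 = 14·389 − 121·45
1 = −121·1601 + 498·389
1 = 498·13197 − 4105·1601
1 = −4105·41192 + 12813·13197
1 = 12813·95581 − 29731·41192
1 = −29731·136773 + 42544·95581
1 = 42544·1052992 − 327539·136773
So 136773·(-327539) ≡ 1 (mod 1052992), i.e. 136773⁻¹ ≡ 725453.
Then x ≡ 725453·319198 ≡ 728966 (mod 1052992); the smallest non-negative solution is x = 728966.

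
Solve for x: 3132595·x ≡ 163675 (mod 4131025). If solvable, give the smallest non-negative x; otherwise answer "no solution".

First find gcd(3132595, 4131025):
4131025 = 1×3132595 + 998430
3132595 = 3×998430 + 137305
998430 = 7×137305 + 37295
137305 = 3×37295 + 25420
37295 = 1×25420 + 11875
25420 = 2×11875 + 1670
11875 = 7×1670 + 185
1670 = 9×185 + 5
185 = 37×5 + 0
gcd = 5 and 5 | 163675, so solutions exist. Divide through by 5: 626519x ≡ 32735 (mod 826205).
Now find 626519⁻¹ mod 826205:
826205 = 1*626519 + 199686
626519 = 3*199686 + 27461
199686 = 7*27461 + 7459
27461 = 3*7459 + 5084
7459 = 1*5084 + 2375
5084 = 2*2375 + 334
2375 = 7*334 + 37
334 = 9*37 + 1
37 = 37*1 + 0
Back-substitute:
1 = 334 − 9·37
1 = −9·2375 + 64·334
1 = 64·5084 − 137·2375
1 = −137·7459 + 201·5084
1 = 201·27461 − 740·7459
1 = −740·199686 + 5381·27461
1 = 5381·626519 − 16883·199686
1 = −16883·826205 + 22264·626519
So 626519⁻¹ ≡ 22264 (mod 826205).
Then x ≡ 22264·32735 ≡ 99230 (mod 826205); the smallest non-negative solution is x = 99230.

99230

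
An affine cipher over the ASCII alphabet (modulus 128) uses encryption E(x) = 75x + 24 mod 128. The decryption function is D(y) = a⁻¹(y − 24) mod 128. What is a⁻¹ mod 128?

99

Extended Euclidean algorithm:
128 = 1*75 + 53
75 = 1*53 + 22
53 = 2*22 + 9
22 = 2*9 + 4
9 = 2*4 + 1
4 = 4*1 + 0
gcd = 1, so the inverse exists. Back-substitute:
1 = 9 − 2·4
1 = −2·22 + 5·9
1 = 5·53 − 12·22
1 = −12·75 + 17·53
1 = 17·128 − 29·75
So 75·(-29) ≡ 1 (mod 128), and -29 ≡ 99 (mod 128).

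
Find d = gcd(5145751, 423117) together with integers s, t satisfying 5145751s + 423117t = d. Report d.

Repeated division:
5145751 = 12·423117 + 68347
423117 = 6·68347 + 13035
68347 = 5·13035 + 3172
13035 = 4·3172 + 347
3172 = 9·347 + 49
347 = 7·49 + 4
49 = 12·4 + 1
4 = 4·1 + 0
gcd(5145751, 423117) = 1.
Express as a combination:
1 = 49 − 12·4
1 = −12·347 + 85·49
1 = 85·3172 − 777·347
1 = −777·13035 + 3193·3172
1 = 3193·68347 − 16742·13035
1 = −16742·423117 + 103645·68347
1 = 103645·5145751 − 1260482·423117
So 1 = (103645)·5145751 + (-1260482)·423117.

1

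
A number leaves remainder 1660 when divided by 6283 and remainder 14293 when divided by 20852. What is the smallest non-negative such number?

11983341

Write x = 1660 + 6283·k. Then 6283·k ≡ 14293 − 1660 ≡ 12633 (mod 20852).
Need 6283⁻¹ mod 20852. Extended Euclid on (20852, 6283):
20852 = 3·6283 + 2003
6283 = 3·2003 + 274
2003 = 7·274 + 85
274 = 3·85 + 19
85 = 4·19 + 9
19 = 2·9 + 1
9 = 9·1 + 0
Back-substitute:
1 = 19 − 2·9
1 = −2·85 + 9·19
1 = 9·274 − 29·85
1 = −29·2003 + 212·274
1 = 212·6283 − 665·2003
1 = −665·20852 + 2207·6283
6283⁻¹ ≡ 2207 (mod 20852), so k ≡ 2207·12633 ≡ 1907 (mod 20852).
x = 1660 + 6283·1907 = 11983341.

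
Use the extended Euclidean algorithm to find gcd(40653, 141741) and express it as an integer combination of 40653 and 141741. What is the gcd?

9

Euclidean algorithm:
141741 = 3×40653 + 19782
40653 = 2×19782 + 1089
19782 = 18×1089 + 180
1089 = 6×180 + 9
180 = 20×9 + 0
gcd(40653, 141741) = 9.
Express as a combination:
9 = 1089 − 6·180
9 = −6·19782 + 109·1089
9 = 109·40653 − 224·19782
9 = −224·141741 + 781·40653
So 9 = (-224)·141741 + (781)·40653.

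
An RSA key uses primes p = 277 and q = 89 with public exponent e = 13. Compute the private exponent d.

φ(n) = (p−1)(q−1) = 276·88 = 24288.
Need d with 13·d ≡ 1 (mod 24288). Apply the extended Euclidean algorithm:
24288 = 1868·13 + 4
13 = 3·4 + 1
4 = 4·1 + 0
Back-substitute:
1 = 13 − 3·4
1 = −3·24288 + 5605·13
So 13·5605 ≡ 1 (mod 24288), hence d = 5605.

5605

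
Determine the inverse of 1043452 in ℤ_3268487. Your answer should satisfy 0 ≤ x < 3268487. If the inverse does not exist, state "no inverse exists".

1596940

Apply the Euclidean algorithm to 3268487 and 1043452:
3268487 = 3·1043452 + 138131
1043452 = 7·138131 + 76535
138131 = 1·76535 + 61596
76535 = 1·61596 + 14939
61596 = 4·14939 + 1840
14939 = 8·1840 + 219
1840 = 8·219 + 88
219 = 2·88 + 43
88 = 2·43 + 2
43 = 21·2 + 1
2 = 2·1 + 0
gcd = 1, so the inverse exists. Back-substitute:
1 = 43 − 21·2
1 = −21·88 + 43·43
1 = 43·219 − 107·88
1 = −107·1840 + 899·219
1 = 899·14939 − 7299·1840
1 = −7299·61596 + 30095·14939
1 = 30095·76535 − 37394·61596
1 = −37394·138131 + 67489·76535
1 = 67489·1043452 − 509817·138131
1 = −509817·3268487 + 1596940·1043452
So 1043452·1596940 ≡ 1 (mod 3268487).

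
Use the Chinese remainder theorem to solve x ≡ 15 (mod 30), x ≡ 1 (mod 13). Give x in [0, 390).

105

Write x = 15 + 30·k. Then 30·k ≡ 1 − 15 ≡ 12 (mod 13).
Need 30⁻¹ mod 13. Extended Euclid on (13, 4):
13 = 3×4 + 1
4 = 4×1 + 0
Back-substitute:
1 = 13 − 3·4
30⁻¹ ≡ 10 (mod 13), so k ≡ 10·12 ≡ 3 (mod 13).
x = 15 + 30·3 = 105.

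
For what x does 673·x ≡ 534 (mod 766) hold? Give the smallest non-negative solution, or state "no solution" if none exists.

First find gcd(673, 766):
766 = 1*673 + 93
673 = 7*93 + 22
93 = 4*22 + 5
22 = 4*5 + 2
5 = 2*2 + 1
2 = 2*1 + 0
gcd = 1, so a unique solution mod 766 exists.
Back-substitute for the Bézout coefficients:
1 = 5 − 2·2
1 = −2·22 + 9·5
1 = 9·93 − 38·22
1 = −38·673 + 275·93
1 = 275·766 − 313·673
So 673·(-313) ≡ 1 (mod 766), giving 673⁻¹ ≡ 453.
x ≡ 673⁻¹·534 ≡ 453·534 ≡ 612 (mod 766).

612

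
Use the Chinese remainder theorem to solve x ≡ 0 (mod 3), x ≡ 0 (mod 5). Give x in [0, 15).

0

Write x = 0 + 3·k. Then 3·k ≡ 0 − 0 ≡ 0 (mod 5).
Need 3⁻¹ mod 5. Extended Euclid on (5, 3):
5 = 1*3 + 2
3 = 1*2 + 1
2 = 2*1 + 0
Back-substitute:
1 = 3 − 2
1 = −5 + 2·3
3⁻¹ ≡ 2 (mod 5), so k ≡ 2·0 ≡ 0 (mod 5).
x = 0 + 3·0 = 0.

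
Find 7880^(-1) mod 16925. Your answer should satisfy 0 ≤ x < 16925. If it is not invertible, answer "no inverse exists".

Compute gcd(7880, 16925):
16925 = 2*7880 + 1165
7880 = 6*1165 + 890
1165 = 1*890 + 275
890 = 3*275 + 65
275 = 4*65 + 15
65 = 4*15 + 5
15 = 3*5 + 0
gcd(7880, 16925) = 5 ≠ 1, so 7880 has no multiplicative inverse modulo 16925.

no inverse exists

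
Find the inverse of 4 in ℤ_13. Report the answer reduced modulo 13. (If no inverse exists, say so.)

Run Euclid on (13, 4):
13 = 3×4 + 1
4 = 4×1 + 0
gcd = 1, so the inverse exists. Back-substitute:
1 = 13 − 3·4
Hence 4⁻¹ ≡ -3 ≡ 10 (mod 13).

10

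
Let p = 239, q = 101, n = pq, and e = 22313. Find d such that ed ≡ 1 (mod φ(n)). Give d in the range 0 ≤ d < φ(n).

φ(n) = (p−1)(q−1) = 238·100 = 23800.
Need d with 22313·d ≡ 1 (mod 23800). Apply the extended Euclidean algorithm:
23800 = 1*22313 + 1487
22313 = 15*1487 + 8
1487 = 185*8 + 7
8 = 1*7 + 1
7 = 7*1 + 0
Back-substitute:
1 = 8 − 7
1 = −1487 + 186·8
1 = 186·22313 − 2791·1487
1 = −2791·23800 + 2977·22313
So 22313·2977 ≡ 1 (mod 23800), hence d = 2977.

2977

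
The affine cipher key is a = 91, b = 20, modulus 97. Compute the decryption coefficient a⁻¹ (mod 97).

16

Extended Euclidean algorithm:
97 = 1×91 + 6
91 = 15×6 + 1
6 = 6×1 + 0
Since gcd(91, 97) = 1, back-substitute to write 1 as a combination:
1 = 91 − 15·6
1 = −15·97 + 16·91
So 91·16 ≡ 1 (mod 97).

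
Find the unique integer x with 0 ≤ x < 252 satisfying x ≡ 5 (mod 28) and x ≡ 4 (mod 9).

229

Write x = 5 + 28·k. Then 28·k ≡ 4 − 5 ≡ 8 (mod 9).
Need 28⁻¹ mod 9. Extended Euclid on (9, 1):
9 = 9*1 + 0
28⁻¹ ≡ 1 (mod 9), so k ≡ 1·8 ≡ 8 (mod 9).
x = 5 + 28·8 = 229.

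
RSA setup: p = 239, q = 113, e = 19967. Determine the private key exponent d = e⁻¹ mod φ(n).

φ(n) = (p−1)(q−1) = 238·112 = 26656.
Need d with 19967·d ≡ 1 (mod 26656). Apply the extended Euclidean algorithm:
26656 = 1*19967 + 6689
19967 = 2*6689 + 6589
6689 = 1*6589 + 100
6589 = 65*100 + 89
100 = 1*89 + 11
89 = 8*11 + 1
11 = 11*1 + 0
Back-substitute:
1 = 89 − 8·11
1 = −8·100 + 9·89
1 = 9·6589 − 593·100
1 = −593·6689 + 602·6589
1 = 602·19967 − 1797·6689
1 = −1797·26656 + 2399·19967
So 19967·2399 ≡ 1 (mod 26656), hence d = 2399.

2399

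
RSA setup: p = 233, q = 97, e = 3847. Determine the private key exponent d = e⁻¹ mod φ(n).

φ(n) = (p−1)(q−1) = 232·96 = 22272.
Need d with 3847·d ≡ 1 (mod 22272). Apply the extended Euclidean algorithm:
22272 = 5·3847 + 3037
3847 = 1·3037 + 810
3037 = 3·810 + 607
810 = 1·607 + 203
607 = 2·203 + 201
203 = 1·201 + 2
201 = 100·2 + 1
2 = 2·1 + 0
Back-substitute:
1 = 201 − 100·2
1 = −100·203 + 101·201
1 = 101·607 − 302·203
1 = −302·810 + 403·607
1 = 403·3037 − 1511·810
1 = −1511·3847 + 1914·3037
1 = 1914·22272 − 11081·3847
So 3847·(-11081) ≡ 1 (mod 22272), hence d ≡ -11081 ≡ 11191 (mod 22272).

11191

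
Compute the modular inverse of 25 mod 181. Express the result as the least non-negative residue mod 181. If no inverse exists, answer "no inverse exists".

Extended Euclidean algorithm:
181 = 7·25 + 6
25 = 4·6 + 1
6 = 6·1 + 0
Since gcd(25, 181) = 1, back-substitute to write 1 as a combination:
1 = 25 − 4·6
1 = −4·181 + 29·25
So 25·29 ≡ 1 (mod 181).

29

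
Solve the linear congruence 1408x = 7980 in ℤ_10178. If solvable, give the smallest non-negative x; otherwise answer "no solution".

4473

First find gcd(1408, 10178):
10178 = 7*1408 + 322
1408 = 4*322 + 120
322 = 2*120 + 82
120 = 1*82 + 38
82 = 2*38 + 6
38 = 6*6 + 2
6 = 3*2 + 0
gcd = 2 and 2 | 7980, so solutions exist. Divide through by 2: 704x ≡ 3990 (mod 5089).
Now find 704⁻¹ mod 5089:
5089 = 7*704 + 161
704 = 4*161 + 60
161 = 2*60 + 41
60 = 1*41 + 19
41 = 2*19 + 3
19 = 6*3 + 1
3 = 3*1 + 0
Back-substitute:
1 = 19 − 6·3
1 = −6·41 + 13·19
1 = 13·60 − 19·41
1 = −19·161 + 51·60
1 = 51·704 − 223·161
1 = −223·5089 + 1612·704
So 704⁻¹ ≡ 1612 (mod 5089).
Then x ≡ 1612·3990 ≡ 4473 (mod 5089); the smallest non-negative solution is x = 4473.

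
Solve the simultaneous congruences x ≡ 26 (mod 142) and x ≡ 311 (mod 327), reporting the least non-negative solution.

Write x = 26 + 142·k. Then 142·k ≡ 311 − 26 ≡ 285 (mod 327).
Need 142⁻¹ mod 327. Extended Euclid on (327, 142):
327 = 2*142 + 43
142 = 3*43 + 13
43 = 3*13 + 4
13 = 3*4 + 1
4 = 4*1 + 0
Back-substitute:
1 = 13 − 3·4
1 = −3·43 + 10·13
1 = 10·142 − 33·43
1 = −33·327 + 76·142
142⁻¹ ≡ 76 (mod 327), so k ≡ 76·285 ≡ 78 (mod 327).
x = 26 + 142·78 = 11102.

11102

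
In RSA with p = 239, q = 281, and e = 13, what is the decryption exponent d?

φ(n) = (p−1)(q−1) = 238·280 = 66640.
Need d with 13·d ≡ 1 (mod 66640). Apply the extended Euclidean algorithm:
66640 = 5126·13 + 2
13 = 6·2 + 1
2 = 2·1 + 0
Back-substitute:
1 = 13 − 6·2
1 = −6·66640 + 30757·13
So 13·30757 ≡ 1 (mod 66640), hence d = 30757.

30757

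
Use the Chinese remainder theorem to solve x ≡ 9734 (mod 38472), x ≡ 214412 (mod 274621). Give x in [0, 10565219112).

3004018910

Write x = 9734 + 38472·k. Then 38472·k ≡ 214412 − 9734 ≡ 204678 (mod 274621).
Need 38472⁻¹ mod 274621. Extended Euclid on (274621, 38472):
274621 = 7*38472 + 5317
38472 = 7*5317 + 1253
5317 = 4*1253 + 305
1253 = 4*305 + 33
305 = 9*33 + 8
33 = 4*8 + 1
8 = 8*1 + 0
Back-substitute:
1 = 33 − 4·8
1 = −4·305 + 37·33
1 = 37·1253 − 152·305
1 = −152·5317 + 645·1253
1 = 645·38472 − 4667·5317
1 = −4667·274621 + 33314·38472
38472⁻¹ ≡ 33314 (mod 274621), so k ≡ 33314·204678 ≡ 78083 (mod 274621).
x = 9734 + 38472·78083 = 3004018910.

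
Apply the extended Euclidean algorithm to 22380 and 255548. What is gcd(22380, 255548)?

Repeated division:
255548 = 11×22380 + 9368
22380 = 2×9368 + 3644
9368 = 2×3644 + 2080
3644 = 1×2080 + 1564
2080 = 1×1564 + 516
1564 = 3×516 + 16
516 = 32×16 + 4
16 = 4×4 + 0
gcd(22380, 255548) = 4.
Back-substituting:
4 = 516 − 32·16
4 = −32·1564 + 97·516
4 = 97·2080 − 129·1564
4 = −129·3644 + 226·2080
4 = 226·9368 − 581·3644
4 = −581·22380 + 1388·9368
4 = 1388·255548 − 15849·22380
So 4 = (1388)·255548 + (-15849)·22380.

4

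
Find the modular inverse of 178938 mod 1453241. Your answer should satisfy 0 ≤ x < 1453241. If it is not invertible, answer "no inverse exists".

Apply the Euclidean algorithm to 1453241 and 178938:
1453241 = 8*178938 + 21737
178938 = 8*21737 + 5042
21737 = 4*5042 + 1569
5042 = 3*1569 + 335
1569 = 4*335 + 229
335 = 1*229 + 106
229 = 2*106 + 17
106 = 6*17 + 4
17 = 4*4 + 1
4 = 4*1 + 0
The gcd is 1. Working backward:
1 = 17 − 4·4
1 = −4·106 + 25·17
1 = 25·229 − 54·106
1 = −54·335 + 79·229
1 = 79·1569 − 370·335
1 = −370·5042 + 1189·1569
1 = 1189·21737 − 5126·5042
1 = −5126·178938 + 42197·21737
1 = 42197·1453241 − 342702·178938
So 178938·(-342702) ≡ 1 (mod 1453241), and -342702 ≡ 1110539 (mod 1453241).

1110539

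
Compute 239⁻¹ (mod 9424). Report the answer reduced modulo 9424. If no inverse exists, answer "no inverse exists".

2287

Extended Euclidean algorithm:
9424 = 39·239 + 103
239 = 2·103 + 33
103 = 3·33 + 4
33 = 8·4 + 1
4 = 4·1 + 0
The gcd is 1. Working backward:
1 = 33 − 8·4
1 = −8·103 + 25·33
1 = 25·239 − 58·103
1 = −58·9424 + 2287·239
So 239·2287 ≡ 1 (mod 9424).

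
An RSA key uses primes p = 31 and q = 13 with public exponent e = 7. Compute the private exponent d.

φ(n) = (p−1)(q−1) = 30·12 = 360.
Need d with 7·d ≡ 1 (mod 360). Apply the extended Euclidean algorithm:
360 = 51*7 + 3
7 = 2*3 + 1
3 = 3*1 + 0
Back-substitute:
1 = 7 − 2·3
1 = −2·360 + 103·7
So 7·103 ≡ 1 (mod 360), hence d = 103.

103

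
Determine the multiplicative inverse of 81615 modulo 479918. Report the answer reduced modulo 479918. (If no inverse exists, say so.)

113595

Run Euclid on (479918, 81615):
479918 = 5×81615 + 71843
81615 = 1×71843 + 9772
71843 = 7×9772 + 3439
9772 = 2×3439 + 2894
3439 = 1×2894 + 545
2894 = 5×545 + 169
545 = 3×169 + 38
169 = 4×38 + 17
38 = 2×17 + 4
17 = 4×4 + 1
4 = 4×1 + 0
The gcd is 1. Working backward:
1 = 17 − 4·4
1 = −4·38 + 9·17
1 = 9·169 − 40·38
1 = −40·545 + 129·169
1 = 129·2894 − 685·545
1 = −685·3439 + 814·2894
1 = 814·9772 − 2313·3439
1 = −2313·71843 + 17005·9772
1 = 17005·81615 − 19318·71843
1 = −19318·479918 + 113595·81615
So 81615·113595 ≡ 1 (mod 479918).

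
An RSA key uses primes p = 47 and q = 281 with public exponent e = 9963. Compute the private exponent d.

φ(n) = (p−1)(q−1) = 46·280 = 12880.
Need d with 9963·d ≡ 1 (mod 12880). Apply the extended Euclidean algorithm:
12880 = 1*9963 + 2917
9963 = 3*2917 + 1212
2917 = 2*1212 + 493
1212 = 2*493 + 226
493 = 2*226 + 41
226 = 5*41 + 21
41 = 1*21 + 20
21 = 1*20 + 1
20 = 20*1 + 0
Back-substitute:
1 = 21 − 20
1 = −41 + 2·21
1 = 2·226 − 11·41
1 = −11·493 + 24·226
1 = 24·1212 − 59·493
1 = −59·2917 + 142·1212
1 = 142·9963 − 485·2917
1 = −485·12880 + 627·9963
So 9963·627 ≡ 1 (mod 12880), hence d = 627.

627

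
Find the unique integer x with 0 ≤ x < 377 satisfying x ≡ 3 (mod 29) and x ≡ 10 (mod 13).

322

Write x = 3 + 29·k. Then 29·k ≡ 10 − 3 ≡ 7 (mod 13).
Need 29⁻¹ mod 13. Extended Euclid on (13, 3):
13 = 4×3 + 1
3 = 3×1 + 0
Back-substitute:
1 = 13 − 4·3
29⁻¹ ≡ 9 (mod 13), so k ≡ 9·7 ≡ 11 (mod 13).
x = 3 + 29·11 = 322.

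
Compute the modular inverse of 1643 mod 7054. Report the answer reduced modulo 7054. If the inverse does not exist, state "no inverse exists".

Extended Euclidean algorithm:
7054 = 4×1643 + 482
1643 = 3×482 + 197
482 = 2×197 + 88
197 = 2×88 + 21
88 = 4×21 + 4
21 = 5×4 + 1
4 = 4×1 + 0
The gcd is 1. Working backward:
1 = 21 − 5·4
1 = −5·88 + 21·21
1 = 21·197 − 47·88
1 = −47·482 + 115·197
1 = 115·1643 − 392·482
1 = −392·7054 + 1683·1643
So 1643·1683 ≡ 1 (mod 7054).

1683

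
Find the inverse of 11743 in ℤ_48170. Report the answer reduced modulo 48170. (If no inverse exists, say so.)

Extended Euclidean algorithm:
48170 = 4×11743 + 1198
11743 = 9×1198 + 961
1198 = 1×961 + 237
961 = 4×237 + 13
237 = 18×13 + 3
13 = 4×3 + 1
3 = 3×1 + 0
Since gcd(11743, 48170) = 1, back-substitute to write 1 as a combination:
1 = 13 − 4·3
1 = −4·237 + 73·13
1 = 73·961 − 296·237
1 = −296·1198 + 369·961
1 = 369·11743 − 3617·1198
1 = −3617·48170 + 14837·11743
So 11743·14837 ≡ 1 (mod 48170).

14837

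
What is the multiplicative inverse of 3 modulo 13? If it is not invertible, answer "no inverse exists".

gcd(13, 3) by repeated division:
13 = 4×3 + 1
3 = 3×1 + 0
gcd = 1, so the inverse exists. Back-substitute:
1 = 13 − 4·3
Thus 3·(-4) ≡ 1 (mod 13); reducing, -4 mod 13 = 9.

9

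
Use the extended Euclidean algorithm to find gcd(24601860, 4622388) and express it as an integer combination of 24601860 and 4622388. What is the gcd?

Repeated division:
24601860 = 5*4622388 + 1489920
4622388 = 3*1489920 + 152628
1489920 = 9*152628 + 116268
152628 = 1*116268 + 36360
116268 = 3*36360 + 7188
36360 = 5*7188 + 420
7188 = 17*420 + 48
420 = 8*48 + 36
48 = 1*36 + 12
36 = 3*12 + 0
gcd(24601860, 4622388) = 12.
Express as a combination:
12 = 48 − 36
12 = −420 + 9·48
12 = 9·7188 − 154·420
12 = −154·36360 + 779·7188
12 = 779·116268 − 2491·36360
12 = −2491·152628 + 3270·116268
12 = 3270·1489920 − 31921·152628
12 = −31921·4622388 + 99033·1489920
12 = 99033·24601860 − 527086·4622388
So 12 = (99033)·24601860 + (-527086)·4622388.

12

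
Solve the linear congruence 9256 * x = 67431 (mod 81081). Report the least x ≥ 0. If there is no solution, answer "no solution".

First find gcd(9256, 81081):
81081 = 8·9256 + 7033
9256 = 1·7033 + 2223
7033 = 3·2223 + 364
2223 = 6·364 + 39
364 = 9·39 + 13
39 = 3·13 + 0
gcd = 13 and 13 | 67431, so solutions exist. Divide through by 13: 712x ≡ 5187 (mod 6237).
Now find 712⁻¹ mod 6237:
6237 = 8*712 + 541
712 = 1*541 + 171
541 = 3*171 + 28
171 = 6*28 + 3
28 = 9*3 + 1
3 = 3*1 + 0
Back-substitute:
1 = 28 − 9·3
1 = −9·171 + 55·28
1 = 55·541 − 174·171
1 = −174·712 + 229·541
1 = 229·6237 − 2006·712
So 712·(-2006) ≡ 1 (mod 6237), i.e. 712⁻¹ ≡ 4231.
Then x ≡ 4231·5187 ≡ 4431 (mod 6237); the smallest non-negative solution is x = 4431.

4431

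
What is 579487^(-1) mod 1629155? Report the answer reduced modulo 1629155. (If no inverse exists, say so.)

196248

Extended Euclidean algorithm:
1629155 = 2·579487 + 470181
579487 = 1·470181 + 109306
470181 = 4·109306 + 32957
109306 = 3·32957 + 10435
32957 = 3·10435 + 1652
10435 = 6·1652 + 523
1652 = 3·523 + 83
523 = 6·83 + 25
83 = 3·25 + 8
25 = 3·8 + 1
8 = 8·1 + 0
Since gcd(579487, 1629155) = 1, back-substitute to write 1 as a combination:
1 = 25 − 3·8
1 = −3·83 + 10·25
1 = 10·523 − 63·83
1 = −63·1652 + 199·523
1 = 199·10435 − 1257·1652
1 = −1257·32957 + 3970·10435
1 = 3970·109306 − 13167·32957
1 = −13167·470181 + 56638·109306
1 = 56638·579487 − 69805·470181
1 = −69805·1629155 + 196248·579487
So 579487·196248 ≡ 1 (mod 1629155).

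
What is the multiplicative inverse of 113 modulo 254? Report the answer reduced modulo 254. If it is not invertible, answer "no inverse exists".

9

Apply the Euclidean algorithm to 254 and 113:
254 = 2·113 + 28
113 = 4·28 + 1
28 = 28·1 + 0
Since gcd(113, 254) = 1, back-substitute to write 1 as a combination:
1 = 113 − 4·28
1 = −4·254 + 9·113
So 113·9 ≡ 1 (mod 254).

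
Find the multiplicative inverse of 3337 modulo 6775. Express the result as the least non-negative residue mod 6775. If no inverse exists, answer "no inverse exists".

5098

gcd(6775, 3337) by repeated division:
6775 = 2·3337 + 101
3337 = 33·101 + 4
101 = 25·4 + 1
4 = 4·1 + 0
gcd = 1, so the inverse exists. Back-substitute:
1 = 101 − 25·4
1 = −25·3337 + 826·101
1 = 826·6775 − 1677·3337
Thus 3337·(-1677) ≡ 1 (mod 6775); reducing, -1677 mod 6775 = 5098.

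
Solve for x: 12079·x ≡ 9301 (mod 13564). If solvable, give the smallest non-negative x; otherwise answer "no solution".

9895

First find gcd(12079, 13564):
13564 = 1*12079 + 1485
12079 = 8*1485 + 199
1485 = 7*199 + 92
199 = 2*92 + 15
92 = 6*15 + 2
15 = 7*2 + 1
2 = 2*1 + 0
gcd = 1, so a unique solution mod 13564 exists.
Back-substitute for the Bézout coefficients:
1 = 15 − 7·2
1 = −7·92 + 43·15
1 = 43·199 − 93·92
1 = −93·1485 + 694·199
1 = 694·12079 − 5645·1485
1 = −5645·13564 + 6339·12079
So 12079·(6339) ≡ 1 (mod 13564), giving 12079⁻¹ ≡ 6339.
x ≡ 12079⁻¹·9301 ≡ 6339·9301 ≡ 9895 (mod 13564).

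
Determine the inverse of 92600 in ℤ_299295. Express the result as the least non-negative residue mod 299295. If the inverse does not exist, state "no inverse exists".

Euclidean algorithm on 299295, 92600:
299295 = 3×92600 + 21495
92600 = 4×21495 + 6620
21495 = 3×6620 + 1635
6620 = 4×1635 + 80
1635 = 20×80 + 35
80 = 2×35 + 10
35 = 3×10 + 5
10 = 2×5 + 0
Since gcd = 5 > 1, 92600 is not a unit mod 299295.

no inverse exists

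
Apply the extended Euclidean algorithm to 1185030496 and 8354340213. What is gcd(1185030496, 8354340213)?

Apply Euclid's algorithm to 8354340213 and 1185030496:
8354340213 = 7×1185030496 + 59126741
1185030496 = 20×59126741 + 2495676
59126741 = 23×2495676 + 1726193
2495676 = 1×1726193 + 769483
1726193 = 2×769483 + 187227
769483 = 4×187227 + 20575
187227 = 9×20575 + 2052
20575 = 10×2052 + 55
2052 = 37×55 + 17
55 = 3×17 + 4
17 = 4×4 + 1
4 = 4×1 + 0
gcd(1185030496, 8354340213) = 1.
Working backward:
1 = 17 − 4·4
1 = −4·55 + 13·17
1 = 13·2052 − 485·55
1 = −485·20575 + 4863·2052
1 = 4863·187227 − 44252·20575
1 = −44252·769483 + 181871·187227
1 = 181871·1726193 − 407994·769483
1 = −407994·2495676 + 589865·1726193
1 = 589865·59126741 − 13974889·2495676
1 = −13974889·1185030496 + 280087645·59126741
1 = 280087645·8354340213 − 1974588404·1185030496
So 1 = (280087645)·8354340213 + (-1974588404)·1185030496.

1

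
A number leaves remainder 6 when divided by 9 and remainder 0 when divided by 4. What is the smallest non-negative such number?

Write x = 6 + 9·k. Then 9·k ≡ 0 − 6 ≡ 2 (mod 4).
Need 9⁻¹ mod 4. Extended Euclid on (4, 1):
4 = 4*1 + 0
9⁻¹ ≡ 1 (mod 4), so k ≡ 1·2 ≡ 2 (mod 4).
x = 6 + 9·2 = 24.

24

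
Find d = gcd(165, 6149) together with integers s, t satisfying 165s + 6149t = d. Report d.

Apply Euclid's algorithm to 6149 and 165:
6149 = 37×165 + 44
165 = 3×44 + 33
44 = 1×33 + 11
33 = 3×11 + 0
gcd(165, 6149) = 11.
Working backward:
11 = 44 − 33
11 = −165 + 4·44
11 = 4·6149 − 149·165
So 11 = (4)·6149 + (-149)·165.

11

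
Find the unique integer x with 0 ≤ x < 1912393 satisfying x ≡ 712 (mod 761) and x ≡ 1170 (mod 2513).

Write x = 712 + 761·k. Then 761·k ≡ 1170 − 712 ≡ 458 (mod 2513).
Need 761⁻¹ mod 2513. Extended Euclid on (2513, 761):
2513 = 3×761 + 230
761 = 3×230 + 71
230 = 3×71 + 17
71 = 4×17 + 3
17 = 5×3 + 2
3 = 1×2 + 1
2 = 2×1 + 0
Back-substitute:
1 = 3 − 2
1 = −17 + 6·3
1 = 6·71 − 25·17
1 = −25·230 + 81·71
1 = 81·761 − 268·230
1 = −268·2513 + 885·761
761⁻¹ ≡ 885 (mod 2513), so k ≡ 885·458 ≡ 737 (mod 2513).
x = 712 + 761·737 = 561569.

561569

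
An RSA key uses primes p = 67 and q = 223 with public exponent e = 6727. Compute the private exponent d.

φ(n) = (p−1)(q−1) = 66·222 = 14652.
Need d with 6727·d ≡ 1 (mod 14652). Apply the extended Euclidean algorithm:
14652 = 2*6727 + 1198
6727 = 5*1198 + 737
1198 = 1*737 + 461
737 = 1*461 + 276
461 = 1*276 + 185
276 = 1*185 + 91
185 = 2*91 + 3
91 = 30*3 + 1
3 = 3*1 + 0
Back-substitute:
1 = 91 − 30·3
1 = −30·185 + 61·91
1 = 61·276 − 91·185
1 = −91·461 + 152·276
1 = 152·737 − 243·461
1 = −243·1198 + 395·737
1 = 395·6727 − 2218·1198
1 = −2218·14652 + 4831·6727
So 6727·4831 ≡ 1 (mod 14652), hence d = 4831.

4831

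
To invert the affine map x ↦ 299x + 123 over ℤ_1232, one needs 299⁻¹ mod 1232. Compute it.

787

gcd(1232, 299) by repeated division:
1232 = 4·299 + 36
299 = 8·36 + 11
36 = 3·11 + 3
11 = 3·3 + 2
3 = 1·2 + 1
2 = 2·1 + 0
Since gcd(299, 1232) = 1, back-substitute to write 1 as a combination:
1 = 3 − 2
1 = −11 + 4·3
1 = 4·36 − 13·11
1 = −13·299 + 108·36
1 = 108·1232 − 445·299
So 299·(-445) ≡ 1 (mod 1232), and -445 ≡ 787 (mod 1232).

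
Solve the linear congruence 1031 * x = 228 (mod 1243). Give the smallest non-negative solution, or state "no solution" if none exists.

First find gcd(1031, 1243):
1243 = 1*1031 + 212
1031 = 4*212 + 183
212 = 1*183 + 29
183 = 6*29 + 9
29 = 3*9 + 2
9 = 4*2 + 1
2 = 2*1 + 0
gcd = 1, so a unique solution mod 1243 exists.
Back-substitute for the Bézout coefficients:
1 = 9 − 4·2
1 = −4·29 + 13·9
1 = 13·183 − 82·29
1 = −82·212 + 95·183
1 = 95·1031 − 462·212
1 = −462·1243 + 557·1031
So 1031·(557) ≡ 1 (mod 1243), giving 1031⁻¹ ≡ 557.
x ≡ 1031⁻¹·228 ≡ 557·228 ≡ 210 (mod 1243).

210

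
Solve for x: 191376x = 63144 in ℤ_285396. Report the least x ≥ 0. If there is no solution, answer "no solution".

3821

First find gcd(191376, 285396):
285396 = 1×191376 + 94020
191376 = 2×94020 + 3336
94020 = 28×3336 + 612
3336 = 5×612 + 276
612 = 2×276 + 60
276 = 4×60 + 36
60 = 1×36 + 24
36 = 1×24 + 12
24 = 2×12 + 0
gcd = 12 and 12 | 63144, so solutions exist. Divide through by 12: 15948x ≡ 5262 (mod 23783).
Now find 15948⁻¹ mod 23783:
23783 = 1×15948 + 7835
15948 = 2×7835 + 278
7835 = 28×278 + 51
278 = 5×51 + 23
51 = 2×23 + 5
23 = 4×5 + 3
5 = 1×3 + 2
3 = 1×2 + 1
2 = 2×1 + 0
Back-substitute:
1 = 3 − 2
1 = −5 + 2·3
1 = 2·23 − 9·5
1 = −9·51 + 20·23
1 = 20·278 − 109·51
1 = −109·7835 + 3072·278
1 = 3072·15948 − 6253·7835
1 = −6253·23783 + 9325·15948
So 15948⁻¹ ≡ 9325 (mod 23783).
Then x ≡ 9325·5262 ≡ 3821 (mod 23783); the smallest non-negative solution is x = 3821.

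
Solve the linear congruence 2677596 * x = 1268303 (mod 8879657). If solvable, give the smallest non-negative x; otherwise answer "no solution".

First find gcd(2677596, 8879657):
8879657 = 3×2677596 + 846869
2677596 = 3×846869 + 136989
846869 = 6×136989 + 24935
136989 = 5×24935 + 12314
24935 = 2×12314 + 307
12314 = 40×307 + 34
307 = 9×34 + 1
34 = 34×1 + 0
gcd = 1, so a unique solution mod 8879657 exists.
Back-substitute for the Bézout coefficients:
1 = 307 − 9·34
1 = −9·12314 + 361·307
1 = 361·24935 − 731·12314
1 = −731·136989 + 4016·24935
1 = 4016·846869 − 24827·136989
1 = −24827·2677596 + 78497·846869
1 = 78497·8879657 − 260318·2677596
So 2677596·(-260318) ≡ 1 (mod 8879657), giving 2677596⁻¹ ≡ 8619339.
x ≡ 2677596⁻¹·1268303 ≡ 8619339·1268303 ≡ 1306220 (mod 8879657).

1306220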